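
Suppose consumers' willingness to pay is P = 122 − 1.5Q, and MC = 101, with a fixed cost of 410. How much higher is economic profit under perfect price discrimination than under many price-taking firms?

Under competition P = MC = 101, so Q = (122 − 101)/1.5 = 14.
Profit = (101 − 101)·14 − 410 = −410.
With perfect price discrimination, output is the efficient level Q = 14 (where demand meets MC), but every buyer pays their willingness to pay: CS = 0 and PS = total surplus.
PS equals the full surplus area, 147. Profit = 147 − 410 = −263.
Change in economic profit: −263 − −410 = 147.

π rises by 147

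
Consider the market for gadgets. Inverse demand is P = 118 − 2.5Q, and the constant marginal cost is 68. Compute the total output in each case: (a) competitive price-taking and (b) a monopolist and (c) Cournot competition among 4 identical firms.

Competitive firms price at marginal cost: P = 68, giving Q = 20.
Monopoly sets MR = MC: 118 − 5Q = 68 ⇒ Q = 10, P = 118 − 2.5·10 = 93.
In a 4-firm Cournot equilibrium, symmetry and the first-order condition give q = (118 − 68)/(12.5) = 4. So Q = 16 and P = 78.

Competition: Q = 20; Monopoly: Q = 10; Cournot: Q = 16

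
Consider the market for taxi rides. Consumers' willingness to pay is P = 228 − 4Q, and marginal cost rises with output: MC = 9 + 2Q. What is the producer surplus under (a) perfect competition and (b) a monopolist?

Competition: PS = 1332.25; Monopoly: PS = 2398.05

Competitive equilibrium sets price equal to marginal cost: 228 − 4Q = 9 + 2Q, so Q = 36.5 and P = 82.
PS = P·Q − VC(Q) = 82·36.5 − (9·36.5 + ½·2·36.5²) = 1332.25.
Monopoly sets MR = MC: 228 − 8Q = 9 + 2Q ⇒ Q = 21.9, P = 228 − 4·21.9 = 140.4.
PS = P·Q − VC(Q) = 140.4·21.9 − (9·21.9 + ½·2·21.9²) = 2398.05.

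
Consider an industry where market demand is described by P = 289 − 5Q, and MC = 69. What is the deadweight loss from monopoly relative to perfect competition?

Under competition P = MC = 69, so Q = (289 − 69)/5 = 44.
Monopoly sets MR = MC: 289 − 10Q = 69 ⇒ Q = 22, P = 289 − 5·22 = 179.
DWL is the triangle between Q = 22 and Q = 44: ½·(44 − 22)·(179 − 69) = 1210.

DWL = 1210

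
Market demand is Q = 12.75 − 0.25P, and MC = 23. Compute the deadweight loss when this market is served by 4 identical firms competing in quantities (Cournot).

Inverting demand: P = 51 − 4Q.
Under competition P = MC = 23, so Q = (51 − 23)/4 = 7.
Cournot with 4 identical firms: the symmetric best-response condition is 51 − 20q = 23. Each firm produces q = 1.4, total output Q = 5.6, price P = 28.6.
DWL is the triangle between Q = 5.6 and Q = 7: ½·(7 − 5.6)·(28.6 − 23) = 3.92.

DWL = 3.92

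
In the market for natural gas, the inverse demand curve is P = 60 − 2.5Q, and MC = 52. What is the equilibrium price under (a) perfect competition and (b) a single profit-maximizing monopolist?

Perfect competition: P = MC = 52, so 60 − 2.5Q = 52 and Q = 3.2.
A monopolist chooses Q where MR = MC. MR = 60 − 5Q; setting this equal to 52 gives Q = 1.6 and P = 56.

Competition: P = 52; Monopoly: P = 56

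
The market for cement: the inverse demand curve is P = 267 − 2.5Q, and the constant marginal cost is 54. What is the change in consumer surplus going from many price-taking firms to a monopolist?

CS falls by 6805.35

Competitive firms price at marginal cost: P = 54, giving Q = 85.2.
CS = ½·(267 − 54)·85.2 = 9073.8.
A monopolist chooses Q where MR = MC. MR = 267 − 5Q; setting this equal to 54 gives Q = 42.6 and P = 160.5.
CS = ½·(267 − 160.5)·42.6 = 2268.45.
Change in consumer surplus: 2268.45 − 9073.8 = −6805.35.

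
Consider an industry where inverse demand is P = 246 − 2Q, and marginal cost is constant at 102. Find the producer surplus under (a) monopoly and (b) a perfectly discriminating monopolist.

Monopoly: PS = 2592; Perfect PD: PS = 5184

The monopolist equates marginal revenue to marginal cost: 246 − 4Q = 102, so Q = 36. From demand, P = 174.
PS = (174 − 102)·36 = 2592.
With perfect price discrimination, output is the efficient level Q = 72 (where demand meets MC), but every buyer pays their willingness to pay: CS = 0 and PS = total surplus.
PS = ½·(246 − 102)·72 = 5184.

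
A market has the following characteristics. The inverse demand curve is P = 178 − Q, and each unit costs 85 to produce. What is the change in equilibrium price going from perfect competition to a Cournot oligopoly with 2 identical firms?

Equilibrium price rises by 31

Perfect competition: P = MC = 85, so 178 − Q = 85 and Q = 93.
With 2 symmetric Cournot firms, each firm's FOC gives 178 − 3q = 85, so q = 31, Q = 2·31 = 62, and P = 116.
Change in equilibrium price: 116 − 85 = 31.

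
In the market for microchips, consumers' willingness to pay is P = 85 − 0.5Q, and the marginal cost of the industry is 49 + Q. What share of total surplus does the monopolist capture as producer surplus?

The monopolist equates marginal revenue to marginal cost: 85 − Q = 49 + Q, so Q = 18. From demand, P = 76.
CS = ½·(85 − 76)·18 = 81.
PS = P·Q − VC(Q) = 76·18 − (49·18 + ½·1·18²) = 324.
Share captured = PS/TS = 324/405 = 0.8.

PS/TS = 0.8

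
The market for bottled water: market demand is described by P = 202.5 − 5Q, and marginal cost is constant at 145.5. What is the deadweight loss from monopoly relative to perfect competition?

Perfect competition: P = MC = 145.5, so 202.5 − 5Q = 145.5 and Q = 11.4.
A monopolist chooses Q where MR = MC. MR = 202.5 − 10Q; setting this equal to 145.5 gives Q = 5.7 and P = 174.
DWL is the triangle between Q = 5.7 and Q = 11.4: ½·(11.4 − 5.7)·(174 − 145.5) = 81.225.

DWL = 81.225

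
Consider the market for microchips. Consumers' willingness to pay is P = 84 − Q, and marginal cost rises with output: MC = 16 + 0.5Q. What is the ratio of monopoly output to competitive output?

Q_m/Q_c = 0.6

The monopolist equates marginal revenue to marginal cost: 84 − 2Q = 16 + 0.5Q, so Q = 27.2. From demand, P = 56.8.
Competitive equilibrium sets price equal to marginal cost: 84 − Q = 16 + 0.5Q, so Q = 136/3 and P = 116/3.
Ratio Q_m/Q_c = 27.2/(136/3) = 0.6.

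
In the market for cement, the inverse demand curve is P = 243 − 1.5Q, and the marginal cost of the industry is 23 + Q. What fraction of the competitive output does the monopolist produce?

Q_m/Q_c = 0.625

Monopoly sets MR = MC: 243 − 3Q = 23 + Q ⇒ Q = 55, P = 243 − 1.5·55 = 160.5.
Under competition P = MC: 243 − 1.5Q = 23 + Q ⇒ Q = 88, P = 111.
Ratio Q_m/Q_c = 55/88 = 0.625.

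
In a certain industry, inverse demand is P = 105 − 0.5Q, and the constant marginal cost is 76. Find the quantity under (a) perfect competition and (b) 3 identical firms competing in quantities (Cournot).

Competition: Q = 58; Cournot: Q = 43.5

Competitive firms price at marginal cost: P = 76, giving Q = 58.
In a 3-firm Cournot equilibrium, symmetry and the first-order condition give q = (105 − 76)/(2) = 14.5. So Q = 43.5 and P = 83.25.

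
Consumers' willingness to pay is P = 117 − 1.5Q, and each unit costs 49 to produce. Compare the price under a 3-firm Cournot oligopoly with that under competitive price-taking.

In a 3-firm Cournot equilibrium, symmetry and the first-order condition give q = (117 − 49)/(6) = 34/3. So Q = 34 and P = 66.
Perfect competition: P = MC = 49, so 117 − 1.5Q = 49 and Q = 136/3.

Cournot: P = 66; Competition: P = 49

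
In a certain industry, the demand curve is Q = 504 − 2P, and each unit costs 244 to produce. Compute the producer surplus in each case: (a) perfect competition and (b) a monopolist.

Inverting demand: P = 252 − 0.5Q.
Under competition P = MC = 244, so Q = (252 − 244)/0.5 = 16.
PS = (244 − 244)·16 = 0.
Monopoly sets MR = MC: 252 − Q = 244 ⇒ Q = 8, P = 252 − 0.5·8 = 248.
PS = (248 − 244)·8 = 32.

Competition: PS = 0; Monopoly: PS = 32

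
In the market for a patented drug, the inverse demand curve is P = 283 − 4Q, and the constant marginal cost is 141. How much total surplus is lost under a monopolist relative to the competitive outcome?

Under competition P = MC = 141, so Q = (283 − 141)/4 = 35.5.
A monopolist chooses Q where MR = MC. MR = 283 − 8Q; setting this equal to 141 gives Q = 17.75 and P = 212.
DWL is the triangle between Q = 17.75 and Q = 35.5: ½·(35.5 − 17.75)·(212 − 141) = 630.125.

DWL = 630.125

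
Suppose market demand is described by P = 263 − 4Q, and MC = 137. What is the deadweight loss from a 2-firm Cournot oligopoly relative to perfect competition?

Under competition P = MC = 137, so Q = (263 − 137)/4 = 31.5.
With 2 symmetric Cournot firms, each firm's FOC gives 263 − 12q = 137, so q = 10.5, Q = 2·10.5 = 21, and P = 179.
DWL is the triangle between Q = 21 and Q = 31.5: ½·(31.5 − 21)·(179 − 137) = 220.5.

DWL = 220.5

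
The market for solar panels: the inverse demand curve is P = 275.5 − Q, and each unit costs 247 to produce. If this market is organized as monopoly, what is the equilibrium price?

P = 261.25

Monopoly sets MR = MC: 275.5 − 2Q = 247 ⇒ Q = 14.25, P = 275.5 − 14.25 = 261.25.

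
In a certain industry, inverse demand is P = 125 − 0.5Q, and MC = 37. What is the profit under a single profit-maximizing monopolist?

A monopolist chooses Q where MR = MC. MR = 125 − Q; setting this equal to 37 gives Q = 88 and P = 81.
Profit = (81 − 37)·88 = 3872.

Profit = 3872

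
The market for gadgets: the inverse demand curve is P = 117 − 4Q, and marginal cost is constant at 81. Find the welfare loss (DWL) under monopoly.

Under competition P = MC = 81, so Q = (117 − 81)/4 = 9.
Monopoly sets MR = MC: 117 − 8Q = 81 ⇒ Q = 4.5, P = 117 − 4·4.5 = 99.
DWL is the triangle between Q = 4.5 and Q = 9: ½·(9 − 4.5)·(99 − 81) = 40.5.

DWL = 40.5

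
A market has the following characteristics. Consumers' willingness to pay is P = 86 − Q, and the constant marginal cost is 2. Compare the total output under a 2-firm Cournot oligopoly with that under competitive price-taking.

With 2 symmetric Cournot firms, each firm's FOC gives 86 − 3q = 2, so q = 28, Q = 2·28 = 56, and P = 30.
Competitive firms price at marginal cost: P = 2, giving Q = 84.

Cournot: Q = 56; Competition: Q = 84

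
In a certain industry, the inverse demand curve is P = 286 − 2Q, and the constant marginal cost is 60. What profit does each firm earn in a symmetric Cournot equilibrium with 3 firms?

With 3 symmetric Cournot firms, each firm's FOC gives 286 − 8q = 60, so q = 28.25, Q = 3·28.25 = 84.75, and P = 116.5.
Each firm's profit = (116.5 − 60)·28.25 = 1596.125.

π_i = 1596.125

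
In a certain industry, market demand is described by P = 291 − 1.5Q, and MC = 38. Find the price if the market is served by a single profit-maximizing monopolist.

The monopolist equates marginal revenue to marginal cost: 291 − 3Q = 38, so Q = 253/3. From demand, P = 164.5.

P = 164.5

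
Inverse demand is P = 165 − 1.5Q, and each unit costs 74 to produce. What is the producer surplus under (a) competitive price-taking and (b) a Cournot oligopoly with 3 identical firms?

Perfect competition: P = MC = 74, so 165 − 1.5Q = 74 and Q = 182/3.
PS = (74 − 74)·182/3 = 0.
In a 3-firm Cournot equilibrium, symmetry and the first-order condition give q = (165 − 74)/(6) = 91/6. So Q = 45.5 and P = 96.75.
PS = (96.75 − 74)·45.5 = 1035.125.

Competition: PS = 0; Cournot: PS = 1035.125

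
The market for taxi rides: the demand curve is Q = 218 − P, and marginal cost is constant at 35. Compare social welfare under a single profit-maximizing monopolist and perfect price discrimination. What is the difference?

TS rises by 4186.125

Inverting demand: P = 218 − Q.
The monopolist equates marginal revenue to marginal cost: 218 − 2Q = 35, so Q = 91.5. From demand, P = 126.5.
CS = ½·(218 − 126.5)·91.5 = 4186.125; PS = (126.5 − 35)·91.5 = 8372.25; TS = 12558.375.
Under first-degree price discrimination the firm charges each unit its demand price and produces up to where P = MC, i.e. Q = 183. Consumer surplus is zero; producer surplus equals total surplus.
TS = 16744.5 (equal to competitive TS).
Change in social welfare: 16744.5 − 12558.375 = 4186.125.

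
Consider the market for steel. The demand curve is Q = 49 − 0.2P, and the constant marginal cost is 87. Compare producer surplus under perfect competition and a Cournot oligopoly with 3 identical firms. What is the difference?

Inverting demand: P = 245 − 5Q.
Under competition P = MC = 87, so Q = (245 − 87)/5 = 31.6.
PS = (87 − 87)·31.6 = 0.
With 3 symmetric Cournot firms, each firm's FOC gives 245 − 20q = 87, so q = 7.9, Q = 3·7.9 = 23.7, and P = 126.5.
PS = (126.5 − 87)·23.7 = 936.15.
Change in producer surplus: 936.15 − 0 = 936.15.

Producer surplus rises by 936.15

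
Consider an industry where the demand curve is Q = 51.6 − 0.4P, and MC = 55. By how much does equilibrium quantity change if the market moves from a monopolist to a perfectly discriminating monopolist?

Equilibrium quantity rises by 14.8

Inverting demand: P = 129 − 2.5Q.
Monopoly sets MR = MC: 129 − 5Q = 55 ⇒ Q = 14.8, P = 129 − 2.5·14.8 = 92.
A perfectly discriminating monopolist sells every unit with P(Q) ≥ MC(Q), so output equals the competitive quantity Q = 29.6. Each buyer pays their reservation price, so CS = 0 and the firm captures all surplus.
Change in equilibrium quantity: 29.6 − 14.8 = 14.8.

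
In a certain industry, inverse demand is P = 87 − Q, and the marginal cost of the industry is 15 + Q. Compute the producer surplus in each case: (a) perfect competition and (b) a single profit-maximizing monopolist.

Competitive equilibrium sets price equal to marginal cost: 87 − Q = 15 + Q, so Q = 36 and P = 51.
PS = P·Q − VC(Q) = 51·36 − (15·36 + ½·1·36²) = 648.
A monopolist chooses Q where MR = MC. MR = 87 − 2Q; setting this equal to 15 + Q gives Q = 24 and P = 63.
PS = P·Q − VC(Q) = 63·24 − (15·24 + ½·1·24²) = 864.

Competition: PS = 648; Monopoly: PS = 864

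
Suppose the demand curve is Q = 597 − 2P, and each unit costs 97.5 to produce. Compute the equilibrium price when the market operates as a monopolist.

P = 198

Inverting demand: P = 298.5 − 0.5Q.
Monopoly sets MR = MC: 298.5 − Q = 97.5 ⇒ Q = 201, P = 298.5 − 0.5·201 = 198.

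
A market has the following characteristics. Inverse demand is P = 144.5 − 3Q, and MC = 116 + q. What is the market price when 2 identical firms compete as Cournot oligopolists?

P = 127.4

In a 2-firm Cournot equilibrium, symmetry and the first-order condition give q = (144.5 − 116)/(10) = 2.85. So Q = 5.7 and P = 127.4.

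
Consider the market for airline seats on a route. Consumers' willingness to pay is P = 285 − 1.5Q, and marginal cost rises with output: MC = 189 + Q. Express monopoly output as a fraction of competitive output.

A monopolist chooses Q where MR = MC. MR = 285 − 3Q; setting this equal to 189 + Q gives Q = 24 and P = 249.
Competitive equilibrium sets price equal to marginal cost: 285 − 1.5Q = 189 + Q, so Q = 38.4 and P = 227.4.
Ratio Q_m/Q_c = 24/38.4 = 0.625.

Q_m/Q_c = 0.625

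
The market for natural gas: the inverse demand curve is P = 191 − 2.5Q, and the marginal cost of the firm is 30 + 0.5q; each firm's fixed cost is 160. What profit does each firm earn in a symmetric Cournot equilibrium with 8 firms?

π_i = −25.25

In a 8-firm Cournot equilibrium, symmetry and the first-order condition give q = (191 − 30)/(23) = 7. So Q = 56 and P = 51.
Each firm's profit = 51·7 − (30·7 + ½·0.5·7²) − 160 = −25.25.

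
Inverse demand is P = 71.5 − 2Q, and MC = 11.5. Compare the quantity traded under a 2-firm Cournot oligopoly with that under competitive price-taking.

With 2 symmetric Cournot firms, each firm's FOC gives 71.5 − 6q = 11.5, so q = 10, Q = 2·10 = 20, and P = 31.5.
Under competition P = MC = 11.5, so Q = (71.5 − 11.5)/2 = 30.

Cournot: Q = 20; Competition: Q = 30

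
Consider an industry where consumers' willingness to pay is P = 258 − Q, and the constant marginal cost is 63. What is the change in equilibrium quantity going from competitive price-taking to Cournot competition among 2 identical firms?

Perfect competition: P = MC = 63, so 258 − Q = 63 and Q = 195.
In a 2-firm Cournot equilibrium, symmetry and the first-order condition give q = (258 − 63)/(3) = 65. So Q = 130 and P = 128.
Change in equilibrium quantity: 130 − 195 = −65.

Q falls by 65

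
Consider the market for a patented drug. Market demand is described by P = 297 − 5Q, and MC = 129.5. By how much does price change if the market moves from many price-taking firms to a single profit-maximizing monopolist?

Competitive firms price at marginal cost: P = 129.5, giving Q = 33.5.
The monopolist equates marginal revenue to marginal cost: 297 − 10Q = 129.5, so Q = 16.75. From demand, P = 213.25.
Change in price: 213.25 − 129.5 = 83.75.

Price rises by 83.75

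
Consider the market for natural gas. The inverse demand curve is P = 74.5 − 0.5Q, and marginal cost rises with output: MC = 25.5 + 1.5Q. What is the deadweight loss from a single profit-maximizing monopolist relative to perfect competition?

DWL = 24.01

Under competition P = MC: 74.5 − 0.5Q = 25.5 + 1.5Q ⇒ Q = 24.5, P = 62.25.
A monopolist chooses Q where MR = MC. MR = 74.5 − Q; setting this equal to 25.5 + 1.5Q gives Q = 19.6 and P = 64.7.
CS = ½·(74.5 − 62.25)·24.5 = 2401/16; PS = (62.25·24.5 − 25.5·24.5 − ½·1.5·24.5²) = 7203/16; TS = 600.25.
CS = ½·(74.5 − 64.7)·19.6 = 96.04; PS = (64.7·19.6 − 25.5·19.6 − ½·1.5·19.6²) = 480.2; TS = 576.24.
DWL = 600.25 − 576.24 = 24.01.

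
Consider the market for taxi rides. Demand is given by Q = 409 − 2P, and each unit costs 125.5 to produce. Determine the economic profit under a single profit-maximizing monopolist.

Inverting demand: P = 204.5 − 0.5Q.
A monopolist chooses Q where MR = MC. MR = 204.5 − Q; setting this equal to 125.5 gives Q = 79 and P = 165.
Profit = (165 − 125.5)·79 = 3120.5.

Profit = 3120.5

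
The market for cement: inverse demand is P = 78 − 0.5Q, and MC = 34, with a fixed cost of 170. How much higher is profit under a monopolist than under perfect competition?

Profit rises by 968

Competitive firms price at marginal cost: P = 34, giving Q = 88.
Profit = (34 − 34)·88 − 170 = −170.
The monopolist equates marginal revenue to marginal cost: 78 − Q = 34, so Q = 44. From demand, P = 56.
Profit = (56 − 34)·44 − 170 = 798.
Change in profit: 798 − −170 = 968.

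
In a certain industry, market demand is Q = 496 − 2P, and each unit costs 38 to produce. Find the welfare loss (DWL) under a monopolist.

Inverting demand: P = 248 − 0.5Q.
Under competition P = MC = 38, so Q = (248 − 38)/0.5 = 420.
A monopolist chooses Q where MR = MC. MR = 248 − Q; setting this equal to 38 gives Q = 210 and P = 143.
DWL is the triangle between Q = 210 and Q = 420: ½·(420 − 210)·(143 − 38) = 11025.

DWL = 11025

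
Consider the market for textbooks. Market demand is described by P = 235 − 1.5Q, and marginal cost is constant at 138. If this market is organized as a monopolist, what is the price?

P = 186.5

Monopoly sets MR = MC: 235 − 3Q = 138 ⇒ Q = 97/3, P = 235 − 1.5·97/3 = 186.5.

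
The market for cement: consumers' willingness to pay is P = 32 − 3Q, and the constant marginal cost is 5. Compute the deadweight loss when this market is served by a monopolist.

Under competition P = MC = 5, so Q = (32 − 5)/3 = 9.
The monopolist equates marginal revenue to marginal cost: 32 − 6Q = 5, so Q = 4.5. From demand, P = 18.5.
DWL is the triangle between Q = 4.5 and Q = 9: ½·(9 − 4.5)·(18.5 − 5) = 30.375.

DWL = 30.375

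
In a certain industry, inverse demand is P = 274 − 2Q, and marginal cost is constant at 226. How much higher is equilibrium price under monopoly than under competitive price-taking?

Perfect competition: P = MC = 226, so 274 − 2Q = 226 and Q = 24.
The monopolist equates marginal revenue to marginal cost: 274 − 4Q = 226, so Q = 12. From demand, P = 250.
Change in equilibrium price: 250 − 226 = 24.

P rises by 24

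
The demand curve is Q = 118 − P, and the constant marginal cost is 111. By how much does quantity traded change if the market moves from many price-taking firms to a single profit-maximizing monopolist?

Inverting demand: P = 118 − Q.
Competitive firms price at marginal cost: P = 111, giving Q = 7.
A monopolist chooses Q where MR = MC. MR = 118 − 2Q; setting this equal to 111 gives Q = 3.5 and P = 114.5.
Change in quantity traded: 3.5 − 7 = −3.5.

Q falls by 3.5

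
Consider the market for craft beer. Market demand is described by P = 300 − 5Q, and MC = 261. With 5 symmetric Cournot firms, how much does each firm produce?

q_i = 1.3

With 5 symmetric Cournot firms, each firm's FOC gives 300 − 30q = 261, so q = 1.3, Q = 5·1.3 = 6.5, and P = 267.5.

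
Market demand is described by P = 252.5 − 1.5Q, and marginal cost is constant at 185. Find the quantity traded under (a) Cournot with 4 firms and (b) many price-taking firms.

Cournot: Q = 36; Competition: Q = 45

Cournot with 4 identical firms: the symmetric best-response condition is 252.5 − 7.5q = 185. Each firm produces q = 9, total output Q = 36, price P = 198.5.
Perfect competition: P = MC = 185, so 252.5 − 1.5Q = 185 and Q = 45.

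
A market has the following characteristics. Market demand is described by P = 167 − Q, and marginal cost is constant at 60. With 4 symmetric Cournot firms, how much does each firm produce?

With 4 symmetric Cournot firms, each firm's FOC gives 167 − 5q = 60, so q = 21.4, Q = 4·21.4 = 85.6, and P = 81.4.

q_i = 21.4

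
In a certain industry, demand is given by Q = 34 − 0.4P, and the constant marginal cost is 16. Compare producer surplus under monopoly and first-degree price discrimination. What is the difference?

PS rises by 476.1

Inverting demand: P = 85 − 2.5Q.
A monopolist chooses Q where MR = MC. MR = 85 − 5Q; setting this equal to 16 gives Q = 13.8 and P = 50.5.
PS = (50.5 − 16)·13.8 = 476.1.
A perfectly discriminating monopolist sells every unit with P(Q) ≥ MC(Q), so output equals the competitive quantity Q = 27.6. Each buyer pays their reservation price, so CS = 0 and the firm captures all surplus.
PS = ½·(85 − 16)·27.6 = 952.2.
Change in producer surplus: 952.2 − 476.1 = 476.1.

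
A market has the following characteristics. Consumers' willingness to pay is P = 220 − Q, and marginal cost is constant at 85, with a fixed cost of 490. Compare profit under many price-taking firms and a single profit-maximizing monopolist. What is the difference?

Under competition P = MC = 85, so Q = (220 − 85)/1 = 135.
Profit = (85 − 85)·135 − 490 = −490.
The monopolist equates marginal revenue to marginal cost: 220 − 2Q = 85, so Q = 67.5. From demand, P = 152.5.
Profit = (152.5 − 85)·67.5 − 490 = 4066.25.
Change in profit: 4066.25 − −490 = 4556.25.

π rises by 4556.25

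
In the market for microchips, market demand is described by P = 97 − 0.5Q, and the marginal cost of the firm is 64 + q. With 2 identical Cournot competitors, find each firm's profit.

π_i = 174.24

Cournot with 2 identical firms: the symmetric best-response condition is 97 − 1.5q = 64 + q. Each firm produces q = 13.2, total output Q = 26.4, price P = 83.8.
Each firm's profit = 83.8·13.2 − (64·13.2 + ½·1·13.2²) = 174.24.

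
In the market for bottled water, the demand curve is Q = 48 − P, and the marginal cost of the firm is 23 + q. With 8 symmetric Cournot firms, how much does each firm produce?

q_i = 2.5

Inverting demand: P = 48 − Q.
In a 8-firm Cournot equilibrium, symmetry and the first-order condition give q = (48 − 23)/(10) = 2.5. So Q = 20 and P = 28.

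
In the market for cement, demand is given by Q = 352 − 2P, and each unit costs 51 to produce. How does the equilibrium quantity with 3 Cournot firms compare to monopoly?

Cournot: Q = 187.5; Monopoly: Q = 125

Inverting demand: P = 176 − 0.5Q.
With 3 symmetric Cournot firms, each firm's FOC gives 176 − 2q = 51, so q = 62.5, Q = 3·62.5 = 187.5, and P = 82.25.
The monopolist equates marginal revenue to marginal cost: 176 − Q = 51, so Q = 125. From demand, P = 113.5.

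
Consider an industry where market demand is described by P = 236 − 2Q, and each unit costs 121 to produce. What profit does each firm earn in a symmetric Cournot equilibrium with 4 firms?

Cournot with 4 identical firms: the symmetric best-response condition is 236 − 10q = 121. Each firm produces q = 11.5, total output Q = 46, price P = 144.
Each firm's profit = (144 − 121)·11.5 = 264.5.

π_i = 264.5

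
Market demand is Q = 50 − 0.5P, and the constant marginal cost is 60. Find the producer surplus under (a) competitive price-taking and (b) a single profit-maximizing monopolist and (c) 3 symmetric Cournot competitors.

Competition: PS = 0; Monopoly: PS = 200; Cournot: PS = 150

Inverting demand: P = 100 − 2Q.
Under competition P = MC = 60, so Q = (100 − 60)/2 = 20.
PS = (60 − 60)·20 = 0.
A monopolist chooses Q where MR = MC. MR = 100 − 4Q; setting this equal to 60 gives Q = 10 and P = 80.
PS = (80 − 60)·10 = 200.
Cournot with 3 identical firms: the symmetric best-response condition is 100 − 8q = 60. Each firm produces q = 5, total output Q = 15, price P = 70.
PS = (70 − 60)·15 = 150.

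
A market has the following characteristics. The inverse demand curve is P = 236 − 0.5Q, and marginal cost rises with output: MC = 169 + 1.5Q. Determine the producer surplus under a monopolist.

The monopolist equates marginal revenue to marginal cost: 236 − Q = 169 + 1.5Q, so Q = 26.8. From demand, P = 222.6.
PS = P·Q − VC(Q) = 222.6·26.8 − (169·26.8 + ½·1.5·26.8²) = 897.8.

PS = 897.8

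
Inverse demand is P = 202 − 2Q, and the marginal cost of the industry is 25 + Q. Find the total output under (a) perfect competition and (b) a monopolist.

Competition: Q = 59; Monopoly: Q = 35.4

Competitive equilibrium sets price equal to marginal cost: 202 − 2Q = 25 + Q, so Q = 59 and P = 84.
A monopolist chooses Q where MR = MC. MR = 202 − 4Q; setting this equal to 25 + Q gives Q = 35.4 and P = 131.2.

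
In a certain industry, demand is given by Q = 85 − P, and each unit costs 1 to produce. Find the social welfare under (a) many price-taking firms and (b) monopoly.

Competition: TS = 3528; Monopoly: TS = 2646

Inverting demand: P = 85 − Q.
Perfect competition: P = MC = 1, so 85 − Q = 1 and Q = 84.
CS = ½·(85 − 1)·84 = 3528; PS = (1 − 1)·84 = 0; TS = 3528.
A monopolist chooses Q where MR = MC. MR = 85 − 2Q; setting this equal to 1 gives Q = 42 and P = 43.
CS = ½·(85 − 43)·42 = 882; PS = (43 − 1)·42 = 1764; TS = 2646.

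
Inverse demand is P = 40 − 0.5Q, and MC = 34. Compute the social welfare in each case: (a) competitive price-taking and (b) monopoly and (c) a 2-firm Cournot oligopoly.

Competition: TS = 36; Monopoly: TS = 27; Cournot: TS = 32

Under competition P = MC = 34, so Q = (40 − 34)/0.5 = 12.
CS = ½·(40 − 34)·12 = 36; PS = (34 − 34)·12 = 0; TS = 36.
A monopolist chooses Q where MR = MC. MR = 40 − Q; setting this equal to 34 gives Q = 6 and P = 37.
CS = ½·(40 − 37)·6 = 9; PS = (37 − 34)·6 = 18; TS = 27.
With 2 symmetric Cournot firms, each firm's FOC gives 40 − 1.5q = 34, so q = 4, Q = 2·4 = 8, and P = 36.
CS = ½·(40 − 36)·8 = 16; PS = (36 − 34)·8 = 16; TS = 32.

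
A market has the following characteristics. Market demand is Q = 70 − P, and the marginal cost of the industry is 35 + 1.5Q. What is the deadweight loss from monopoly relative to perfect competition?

Inverting demand: P = 70 − Q.
Under competition P = MC: 70 − Q = 35 + 1.5Q ⇒ Q = 14, P = 56.
A monopolist chooses Q where MR = MC. MR = 70 − 2Q; setting this equal to 35 + 1.5Q gives Q = 10 and P = 60.
CS = ½·(70 − 56)·14 = 98; PS = (56·14 − 35·14 − ½·1.5·14²) = 147; TS = 245.
CS = ½·(70 − 60)·10 = 50; PS = (60·10 − 35·10 − ½·1.5·10²) = 175; TS = 225.
DWL = 245 − 225 = 20.

DWL = 20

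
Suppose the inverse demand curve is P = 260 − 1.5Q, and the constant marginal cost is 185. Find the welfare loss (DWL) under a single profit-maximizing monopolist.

Perfect competition: P = MC = 185, so 260 − 1.5Q = 185 and Q = 50.
A monopolist chooses Q where MR = MC. MR = 260 − 3Q; setting this equal to 185 gives Q = 25 and P = 222.5.
DWL is the triangle between Q = 25 and Q = 50: ½·(50 − 25)·(222.5 − 185) = 468.75.

DWL = 468.75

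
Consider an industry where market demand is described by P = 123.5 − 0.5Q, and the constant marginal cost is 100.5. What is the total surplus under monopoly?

Monopoly sets MR = MC: 123.5 − Q = 100.5 ⇒ Q = 23, P = 123.5 − 0.5·23 = 112.
CS = ½·(123.5 − 112)·23 = 132.25; PS = (112 − 100.5)·23 = 264.5; TS = 396.75.

TS = 396.75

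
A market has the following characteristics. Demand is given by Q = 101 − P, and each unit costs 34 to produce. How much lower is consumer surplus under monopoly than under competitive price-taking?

CS falls by 1683.375

Inverting demand: P = 101 − Q.
Competitive firms price at marginal cost: P = 34, giving Q = 67.
CS = ½·(101 − 34)·67 = 2244.5.
Monopoly sets MR = MC: 101 − 2Q = 34 ⇒ Q = 33.5, P = 101 − 33.5 = 67.5.
CS = ½·(101 − 67.5)·33.5 = 561.125.
Change in consumer surplus: 561.125 − 2244.5 = −1683.375.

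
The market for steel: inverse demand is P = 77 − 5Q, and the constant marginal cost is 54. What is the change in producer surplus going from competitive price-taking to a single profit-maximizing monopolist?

Competitive firms price at marginal cost: P = 54, giving Q = 4.6.
PS = (54 − 54)·4.6 = 0.
A monopolist chooses Q where MR = MC. MR = 77 − 10Q; setting this equal to 54 gives Q = 2.3 and P = 65.5.
PS = (65.5 − 54)·2.3 = 26.45.
Change in producer surplus: 26.45 − 0 = 26.45.

Producer surplus rises by 26.45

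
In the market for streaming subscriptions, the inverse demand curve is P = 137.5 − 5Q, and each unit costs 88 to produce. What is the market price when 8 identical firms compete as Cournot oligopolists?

With 8 symmetric Cournot firms, each firm's FOC gives 137.5 − 45q = 88, so q = 1.1, Q = 8·1.1 = 8.8, and P = 93.5.

P = 93.5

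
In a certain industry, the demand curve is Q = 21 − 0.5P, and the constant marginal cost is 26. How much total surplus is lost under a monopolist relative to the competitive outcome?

DWL = 16

Inverting demand: P = 42 − 2Q.
Competitive firms price at marginal cost: P = 26, giving Q = 8.
A monopolist chooses Q where MR = MC. MR = 42 − 4Q; setting this equal to 26 gives Q = 4 and P = 34.
DWL is the triangle between Q = 4 and Q = 8: ½·(8 − 4)·(34 − 26) = 16.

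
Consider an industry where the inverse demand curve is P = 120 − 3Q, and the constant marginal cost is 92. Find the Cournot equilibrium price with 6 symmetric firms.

With 6 symmetric Cournot firms, each firm's FOC gives 120 − 21q = 92, so q = 4/3, Q = 6·4/3 = 8, and P = 96.

P = 96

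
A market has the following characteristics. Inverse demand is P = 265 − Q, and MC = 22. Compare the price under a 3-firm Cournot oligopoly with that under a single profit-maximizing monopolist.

Cournot with 3 identical firms: the symmetric best-response condition is 265 − 4q = 22. Each firm produces q = 60.75, total output Q = 182.25, price P = 82.75.
A monopolist chooses Q where MR = MC. MR = 265 − 2Q; setting this equal to 22 gives Q = 121.5 and P = 143.5.

Cournot: P = 82.75; Monopoly: P = 143.5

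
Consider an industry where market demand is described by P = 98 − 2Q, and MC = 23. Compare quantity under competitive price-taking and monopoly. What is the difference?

Q falls by 18.75

Under competition P = MC = 23, so Q = (98 − 23)/2 = 37.5.
A monopolist chooses Q where MR = MC. MR = 98 − 4Q; setting this equal to 23 gives Q = 18.75 and P = 60.5.
Change in quantity: 18.75 − 37.5 = −18.75.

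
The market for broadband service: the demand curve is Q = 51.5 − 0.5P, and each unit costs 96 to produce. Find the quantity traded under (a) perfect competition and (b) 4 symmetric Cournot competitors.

Competition: Q = 3.5; Cournot: Q = 2.8

Inverting demand: P = 103 − 2Q.
Under competition P = MC = 96, so Q = (103 − 96)/2 = 3.5.
Cournot with 4 identical firms: the symmetric best-response condition is 103 − 10q = 96. Each firm produces q = 0.7, total output Q = 2.8, price P = 97.4.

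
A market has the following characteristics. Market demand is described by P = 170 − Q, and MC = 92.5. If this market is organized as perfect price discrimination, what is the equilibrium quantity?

Q = 77.5

With perfect price discrimination, output is the efficient level Q = 77.5 (where demand meets MC), but every buyer pays their willingness to pay: CS = 0 and PS = total surplus.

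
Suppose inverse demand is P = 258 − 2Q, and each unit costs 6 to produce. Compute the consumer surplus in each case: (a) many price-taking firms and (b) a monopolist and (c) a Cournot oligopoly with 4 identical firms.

Competitive firms price at marginal cost: P = 6, giving Q = 126.
CS = ½·(258 − 6)·126 = 15876.
A monopolist chooses Q where MR = MC. MR = 258 − 4Q; setting this equal to 6 gives Q = 63 and P = 132.
CS = ½·(258 − 132)·63 = 3969.
Cournot with 4 identical firms: the symmetric best-response condition is 258 − 10q = 6. Each firm produces q = 25.2, total output Q = 100.8, price P = 56.4.
CS = ½·(258 − 56.4)·100.8 = 10160.64.

Competition: CS = 15876; Monopoly: CS = 3969; Cournot: CS = 10160.64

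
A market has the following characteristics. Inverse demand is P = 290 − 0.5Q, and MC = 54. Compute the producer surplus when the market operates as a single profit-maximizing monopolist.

PS = 27848

The monopolist equates marginal revenue to marginal cost: 290 − Q = 54, so Q = 236. From demand, P = 172.
PS = (172 − 54)·236 = 27848.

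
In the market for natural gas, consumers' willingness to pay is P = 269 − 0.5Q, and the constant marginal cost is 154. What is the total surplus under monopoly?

Monopoly sets MR = MC: 269 − Q = 154 ⇒ Q = 115, P = 269 − 0.5·115 = 211.5.
CS = ½·(269 − 211.5)·115 = 3306.25; PS = (211.5 − 154)·115 = 6612.5; TS = 9918.75.

TS = 9918.75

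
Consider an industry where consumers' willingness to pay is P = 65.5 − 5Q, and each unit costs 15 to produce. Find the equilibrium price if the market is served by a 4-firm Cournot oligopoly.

P = 25.1

Cournot with 4 identical firms: the symmetric best-response condition is 65.5 − 25q = 15. Each firm produces q = 2.02, total output Q = 8.08, price P = 25.1.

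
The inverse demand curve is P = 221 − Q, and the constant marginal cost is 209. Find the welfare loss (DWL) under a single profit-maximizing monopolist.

Perfect competition: P = MC = 209, so 221 − Q = 209 and Q = 12.
Monopoly sets MR = MC: 221 − 2Q = 209 ⇒ Q = 6, P = 221 − 6 = 215.
DWL is the triangle between Q = 6 and Q = 12: ½·(12 − 6)·(215 − 209) = 18.

DWL = 18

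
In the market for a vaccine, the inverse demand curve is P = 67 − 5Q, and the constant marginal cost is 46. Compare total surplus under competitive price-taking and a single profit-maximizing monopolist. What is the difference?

Total surplus falls by 11.025

Competitive firms price at marginal cost: P = 46, giving Q = 4.2.
CS = ½·(67 − 46)·4.2 = 44.1; PS = (46 − 46)·4.2 = 0; TS = 44.1.
The monopolist equates marginal revenue to marginal cost: 67 − 10Q = 46, so Q = 2.1. From demand, P = 56.5.
CS = ½·(67 − 56.5)·2.1 = 11.025; PS = (56.5 − 46)·2.1 = 22.05; TS = 33.075.
Change in total surplus: 33.075 − 44.1 = −11.025.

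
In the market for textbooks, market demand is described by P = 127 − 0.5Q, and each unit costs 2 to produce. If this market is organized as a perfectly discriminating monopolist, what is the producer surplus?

A perfectly discriminating monopolist sells every unit with P(Q) ≥ MC(Q), so output equals the competitive quantity Q = 250. Each buyer pays their reservation price, so CS = 0 and the firm captures all surplus.
PS = ½·(127 − 2)·250 = 15625.

PS = 15625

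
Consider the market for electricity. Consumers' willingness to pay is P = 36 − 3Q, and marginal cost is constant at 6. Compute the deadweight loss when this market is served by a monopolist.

DWL = 37.5

Competitive firms price at marginal cost: P = 6, giving Q = 10.
Monopoly sets MR = MC: 36 − 6Q = 6 ⇒ Q = 5, P = 36 − 3·5 = 21.
DWL is the triangle between Q = 5 and Q = 10: ½·(10 − 5)·(21 − 6) = 37.5.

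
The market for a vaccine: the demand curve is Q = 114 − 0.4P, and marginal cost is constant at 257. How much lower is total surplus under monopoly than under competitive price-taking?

Inverting demand: P = 285 − 2.5Q.
Competitive firms price at marginal cost: P = 257, giving Q = 11.2.
CS = ½·(285 − 257)·11.2 = 156.8; PS = (257 − 257)·11.2 = 0; TS = 156.8.
The monopolist equates marginal revenue to marginal cost: 285 − 5Q = 257, so Q = 5.6. From demand, P = 271.
CS = ½·(285 − 271)·5.6 = 39.2; PS = (271 − 257)·5.6 = 78.4; TS = 117.6.
Change in total surplus: 117.6 − 156.8 = −39.2.

TS falls by 39.2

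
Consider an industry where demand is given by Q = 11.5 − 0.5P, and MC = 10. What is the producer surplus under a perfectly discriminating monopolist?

Inverting demand: P = 23 − 2Q.
With perfect price discrimination, output is the efficient level Q = 6.5 (where demand meets MC), but every buyer pays their willingness to pay: CS = 0 and PS = total surplus.
PS = ½·(23 − 10)·6.5 = 42.25.

PS = 42.25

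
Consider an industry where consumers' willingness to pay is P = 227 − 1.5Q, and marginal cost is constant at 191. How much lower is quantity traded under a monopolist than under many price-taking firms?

Under competition P = MC = 191, so Q = (227 − 191)/1.5 = 24.
The monopolist equates marginal revenue to marginal cost: 227 − 3Q = 191, so Q = 12. From demand, P = 209.
Change in quantity traded: 12 − 24 = −12.

Quantity traded falls by 12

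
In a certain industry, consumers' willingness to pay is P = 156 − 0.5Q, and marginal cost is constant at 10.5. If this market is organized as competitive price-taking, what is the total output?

Under competition P = MC = 10.5, so Q = (156 − 10.5)/0.5 = 291.

Q = 291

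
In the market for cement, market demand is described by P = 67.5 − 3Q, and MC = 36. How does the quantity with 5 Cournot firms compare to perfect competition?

Cournot with 5 identical firms: the symmetric best-response condition is 67.5 − 18q = 36. Each firm produces q = 1.75, total output Q = 8.75, price P = 41.25.
Competitive firms price at marginal cost: P = 36, giving Q = 10.5.

Cournot: Q = 8.75; Competition: Q = 10.5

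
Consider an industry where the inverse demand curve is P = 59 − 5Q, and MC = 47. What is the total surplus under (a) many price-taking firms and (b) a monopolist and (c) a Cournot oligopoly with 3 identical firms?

Perfect competition: P = MC = 47, so 59 − 5Q = 47 and Q = 2.4.
CS = ½·(59 − 47)·2.4 = 14.4; PS = (47 − 47)·2.4 = 0; TS = 14.4.
Monopoly sets MR = MC: 59 − 10Q = 47 ⇒ Q = 1.2, P = 59 − 5·1.2 = 53.
CS = ½·(59 − 53)·1.2 = 3.6; PS = (53 − 47)·1.2 = 7.2; TS = 10.8.
With 3 symmetric Cournot firms, each firm's FOC gives 59 − 20q = 47, so q = 0.6, Q = 3·0.6 = 1.8, and P = 50.
CS = ½·(59 − 50)·1.8 = 8.1; PS = (50 − 47)·1.8 = 5.4; TS = 13.5.

Competition: TS = 14.4; Monopoly: TS = 10.8; Cournot: TS = 13.5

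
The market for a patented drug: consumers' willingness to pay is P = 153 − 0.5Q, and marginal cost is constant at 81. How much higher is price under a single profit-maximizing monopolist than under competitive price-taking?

P rises by 36

Under competition P = MC = 81, so Q = (153 − 81)/0.5 = 144.
Monopoly sets MR = MC: 153 − Q = 81 ⇒ Q = 72, P = 153 − 0.5·72 = 117.
Change in price: 117 − 81 = 36.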